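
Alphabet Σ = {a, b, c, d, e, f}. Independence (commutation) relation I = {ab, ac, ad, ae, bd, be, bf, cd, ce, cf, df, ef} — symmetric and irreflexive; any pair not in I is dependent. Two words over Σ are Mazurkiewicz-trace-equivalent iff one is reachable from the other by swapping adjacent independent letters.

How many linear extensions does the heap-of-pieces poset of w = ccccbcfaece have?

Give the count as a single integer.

drop 0:c onto floor
drop 1:c onto {0:c}
drop 2:c onto {1:c}
drop 3:c onto {2:c}
drop 4:b onto {3:c}
drop 5:c onto {4:b}
drop 6:f onto floor
drop 7:a onto {6:f}
drop 8:e onto floor
drop 9:c onto {5:c}
drop 10:e onto {8:e}
ground layer = {0:c, 6:f, 8:e}
drop-orders for the pieces not yet dropped (sum over which currently-grounded one goes next):
  1 to go: {7} 1  {9} 1  {10} 1
  2 to go: {5,9} 1  {6,7} 1  {7,9} 2  {7,10} 2  {8,10} 1  {9,10} 2
  3 to go: {4,5,9} 1  {5,7,9} 3  {5,9,10} 3  {6,7,9} 3  {6,7,10} 3  {7,8,10} 3  {7,9,10} 6  {8,9,10} 3
  4 to go: {3,4,5,9} 1  {4,5,7,9} 4  {4,5,9,10} 4  {5,6,7,9} 6  {5,7,9,10} 12  {5,8,9,10} 6  {6,7,8,10} 6  {6,7,9,10} 12  {7,8,9,10} 12
  5 to go: {2,3,4,5,9} 1  {3,4,5,7,9} 5  {3,4,5,9,10} 5  {4,5,6,7,9} 10  {4,5,7,9,10} 20  {4,5,8,9,10} 10  {5,6,7,9,10} 30  {5,7,8,9,10} 30  {6,7,8,9,10} 30
  6 to go: {1,2,3,4,5,9} 1  {2,3,4,5,7,9} 6  {2,3,4,5,9,10} 6  {3,4,5,6,7,9} 15  {3,4,5,7,9,10} 30  {3,4,5,8,9,10} 15  {4,5,6,7,9,10} 60  {4,5,7,8,9,10} 60  {5,6,7,8,9,10} 90
  7 to go: {0,1,2,3,4,5,9} 1  {1,2,3,4,5,7,9} 7  {1,2,3,4,5,9,10} 7  {2,3,4,5,6,7,9} 21  {2,3,4,5,7,9,10} 42  {2,3,4,5,8,9,10} 21  {3,4,5,6,7,9,10} 105  {3,4,5,7,8,9,10} 105  {4,5,6,7,8,9,10} 210
  8 to go: {0,1,2,3,4,5,7,9} 8  {0,1,2,3,4,5,9,10} 8  {1,2,3,4,5,6,7,9} 28  {1,2,3,4,5,7,9,10} 56  {1,2,3,4,5,8,9,10} 28  {2,3,4,5,6,7,9,10} 168  {2,3,4,5,7,8,9,10} 168  {3,4,5,6,7,8,9,10} 420
  9 to go: {0,1,2,3,4,5,6,7,9} 36  {0,1,2,3,4,5,7,9,10} 72  {0,1,2,3,4,5,8,9,10} 36  {1,2,3,4,5,6,7,9,10} 252  {1,2,3,4,5,7,8,9,10} 252  {2,3,4,5,6,7,8,9,10} 756
  if 0:c drops first: 1260 orders
  if 6:f drops first: 360 orders
  if 8:e drops first: 360 orders
heap linearizations: 1980

1980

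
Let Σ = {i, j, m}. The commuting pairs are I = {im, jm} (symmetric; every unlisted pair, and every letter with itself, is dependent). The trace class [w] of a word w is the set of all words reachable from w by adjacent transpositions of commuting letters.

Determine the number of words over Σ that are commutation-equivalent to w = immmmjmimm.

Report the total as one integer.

120

0(i) covers ∅
1(m) covers ∅
2(m) covers 1:m
3(m) covers 2:m
4(m) covers 3:m
5(j) covers 0:i
6(m) covers 4:m
7(i) covers 5:j
8(m) covers 6:m
9(m) covers 8:m
floor of heap: 0:i, 1:m
completions by unplaced set U, small U first (add the entries for U minus each lowest piece of U):
  |U|=1: {7}:1  {9}:1
  |U|=2: {5,7}:1  {7,9}:2  {8,9}:1
  |U|=3: {0,5,7}:1  {5,7,9}:3  {6,8,9}:1  {7,8,9}:3
  |U|=4: {0,5,7,9}:4  {4,6,8,9}:1  {5,7,8,9}:6  {6,7,8,9}:4
  |U|=5: {0,5,7,8,9}:10  {3,4,6,8,9}:1  {4,6,7,8,9}:5  {5,6,7,8,9}:10
  |U|=6: {0,5,6,7,8,9}:20  {2,3,4,6,8,9}:1  {3,4,6,7,8,9}:6  {4,5,6,7,8,9}:15
  |U|=7: {0,4,5,6,7,8,9}:35  {1,2,3,4,6,8,9}:1  {2,3,4,6,7,8,9}:7  {3,4,5,6,7,8,9}:21
  |U|=8: {0,3,4,5,6,7,8,9}:56  {1,2,3,4,6,7,8,9}:8  {2,3,4,5,6,7,8,9}:28
  start at 0(i): 36
  start at 1(m): 84
sum over floor = 120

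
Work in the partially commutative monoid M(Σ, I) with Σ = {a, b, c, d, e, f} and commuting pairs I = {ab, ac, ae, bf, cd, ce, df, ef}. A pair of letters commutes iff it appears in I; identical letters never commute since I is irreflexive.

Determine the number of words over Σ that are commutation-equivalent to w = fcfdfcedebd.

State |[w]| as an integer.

126

0(f) covers ∅
1(c) covers 0:f
2(f) covers 1:c
3(d) covers ∅
4(f) covers 2:f
5(c) covers 4:f
6(e) covers 3:d
7(d) covers 6:e
8(e) covers 7:d
9(b) covers 5:c, 8:e
10(d) covers 9:b
floor of heap: 0:f, 3:d
completions by unplaced set U, small U first (add the entries for U minus each lowest piece of U):
  |U|=1: {10}:1
  |U|=2: {9,10}:1
  |U|=3: {5,9,10}:1  {8,9,10}:1
  |U|=4: {4,5,9,10}:1  {5,8,9,10}:2  {7,8,9,10}:1
  |U|=5: {2,4,5,9,10}:1  {4,5,8,9,10}:3  {5,7,8,9,10}:3  {6,7,8,9,10}:1
  |U|=6: {1,2,4,5,9,10}:1  {2,4,5,8,9,10}:4  {3,6,7,8,9,10}:1  {4,5,7,8,9,10}:6  {5,6,7,8,9,10}:4
  |U|=7: {0,1,2,4,5,9,10}:1  {1,2,4,5,8,9,10}:5  {2,4,5,7,8,9,10}:10  {3,5,6,7,8,9,10}:5  {4,5,6,7,8,9,10}:10
  |U|=8: {0,1,2,4,5,8,9,10}:6  {1,2,4,5,7,8,9,10}:15  {2,4,5,6,7,8,9,10}:20  {3,4,5,6,7,8,9,10}:15
  |U|=9: {0,1,2,4,5,7,8,9,10}:21  {1,2,4,5,6,7,8,9,10}:35  {2,3,4,5,6,7,8,9,10}:35
  start at 0(f): 70
  start at 3(d): 56
sum over floor = 126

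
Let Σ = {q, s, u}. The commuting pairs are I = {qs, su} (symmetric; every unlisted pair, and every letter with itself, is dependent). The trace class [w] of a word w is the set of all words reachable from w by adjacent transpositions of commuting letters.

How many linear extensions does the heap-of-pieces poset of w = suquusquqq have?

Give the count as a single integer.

45

#0=s has no predecessor
#1=u has no predecessor
#2=q depends on [1:u]
#3=u depends on [2:q]
#4=u depends on [3:u]
#5=s depends on [0:s]
#6=q depends on [4:u]
#7=u depends on [6:q]
#8=q depends on [7:u]
#9=q depends on [8:q]
sources: [0:s, 1:u]
N(rest) = Σ N(rest − s) over sources s of rest; N(one piece) = 1:
  size 1 → [5]=1  [9]=1
  size 2 → [0,5]=1  [5,9]=2  [8,9]=1
  size 3 → [0,5,9]=3  [5,8,9]=3  [7,8,9]=1
  size 4 → [0,5,8,9]=6  [5,7,8,9]=4  [6,7,8,9]=1
  size 5 → [0,5,7,8,9]=10  [4,6,7,8,9]=1  [5,6,7,8,9]=5
  size 6 → [0,5,6,7,8,9]=15  [3,4,6,7,8,9]=1  [4,5,6,7,8,9]=6
  size 7 → [0,4,5,6,7,8,9]=21  [2,3,4,6,7,8,9]=1  [3,4,5,6,7,8,9]=7
  size 8 → [0,3,4,5,6,7,8,9]=28  [1,2,3,4,6,7,8,9]=1  [2,3,4,5,6,7,8,9]=8
  first=0(s) contributes 9
  first=1(u) contributes 36
|[w]| = 45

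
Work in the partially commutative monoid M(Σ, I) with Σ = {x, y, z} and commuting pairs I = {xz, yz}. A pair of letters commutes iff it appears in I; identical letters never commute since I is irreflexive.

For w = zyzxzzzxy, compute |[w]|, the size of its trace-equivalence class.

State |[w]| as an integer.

126

piece 0:z — minimal
piece 1:y — minimal
piece 2:z rests on {0:z}
piece 3:x rests on {1:y}
piece 4:z rests on {2:z}
piece 5:z rests on {4:z}
piece 6:z rests on {5:z}
piece 7:x rests on {3:x}
piece 8:y rests on {7:x}
minimal pieces: {0:z, 1:y}
ways to finish when only these pieces remain (= sum over removing one remaining piece with nothing left below it):
  1 left: {6}→1  {8}→1
  2 left: {5,6}→1  {6,8}→2  {7,8}→1
  3 left: {3,7,8}→1  {4,5,6}→1  {5,6,8}→3  {6,7,8}→3
  4 left: {1,3,7,8}→1  {2,4,5,6}→1  {3,6,7,8}→4  {4,5,6,8}→4  {5,6,7,8}→6
  5 left: {0,2,4,5,6}→1  {1,3,6,7,8}→5  {2,4,5,6,8}→5  {3,5,6,7,8}→10  {4,5,6,7,8}→10
  6 left: {0,2,4,5,6,8}→6  {1,3,5,6,7,8}→15  {2,4,5,6,7,8}→15  {3,4,5,6,7,8}→20
  7 left: {0,2,4,5,6,7,8}→21  {1,3,4,5,6,7,8}→35  {2,3,4,5,6,7,8}→35
  placing 0:z first → 70 extensions
  placing 1:y first → 56 extensions
total linear extensions = 126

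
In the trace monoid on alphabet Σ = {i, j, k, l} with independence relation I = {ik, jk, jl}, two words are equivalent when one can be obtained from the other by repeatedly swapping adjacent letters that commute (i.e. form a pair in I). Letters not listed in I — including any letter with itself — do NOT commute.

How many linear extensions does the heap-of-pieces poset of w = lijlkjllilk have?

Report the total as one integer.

15

piece 0:l — minimal
piece 1:i rests on {0:l}
piece 2:j rests on {1:i}
piece 3:l rests on {1:i}
piece 4:k rests on {3:l}
piece 5:j rests on {2:j}
piece 6:l rests on {4:k}
piece 7:l rests on {6:l}
piece 8:i rests on {5:j, 7:l}
piece 9:l rests on {8:i}
piece 10:k rests on {9:l}
minimal pieces: {0:l}
ways to finish when only these pieces remain (= sum over removing one remaining piece with nothing left below it):
  1 left: {10}→1
  2 left: {9,10}→1
  3 left: {8,9,10}→1
  4 left: {5,8,9,10}→1  {7,8,9,10}→1
  5 left: {2,5,8,9,10}→1  {5,7,8,9,10}→2  {6,7,8,9,10}→1
  6 left: {2,5,7,8,9,10}→3  {4,6,7,8,9,10}→1  {5,6,7,8,9,10}→3
  7 left: {2,5,6,7,8,9,10}→6  {3,4,6,7,8,9,10}→1  {4,5,6,7,8,9,10}→4
  8 left: {2,4,5,6,7,8,9,10}→10  {3,4,5,6,7,8,9,10}→5
  9 left: {2,3,4,5,6,7,8,9,10}→15
  placing 0:l first → 15 extensions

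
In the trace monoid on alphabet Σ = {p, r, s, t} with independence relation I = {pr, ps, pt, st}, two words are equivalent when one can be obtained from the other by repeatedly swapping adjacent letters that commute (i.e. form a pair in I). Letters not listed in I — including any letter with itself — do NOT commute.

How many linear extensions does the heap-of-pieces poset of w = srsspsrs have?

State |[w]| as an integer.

8

piece 0:s — minimal
piece 1:r rests on {0:s}
piece 2:s rests on {1:r}
piece 3:s rests on {2:s}
piece 4:p — minimal
piece 5:s rests on {3:s}
piece 6:r rests on {5:s}
piece 7:s rests on {6:r}
minimal pieces: {0:s, 4:p}
ways to finish when only these pieces remain (= sum over removing one remaining piece with nothing left below it):
  1 left: {4}→1  {7}→1
  2 left: {4,7}→2  {6,7}→1
  3 left: {4,6,7}→3  {5,6,7}→1
  4 left: {3,5,6,7}→1  {4,5,6,7}→4
  5 left: {2,3,5,6,7}→1  {3,4,5,6,7}→5
  6 left: {1,2,3,5,6,7}→1  {2,3,4,5,6,7}→6
  placing 0:s first → 7 extensions
  placing 4:p first → 1 extensions
total linear extensions = 8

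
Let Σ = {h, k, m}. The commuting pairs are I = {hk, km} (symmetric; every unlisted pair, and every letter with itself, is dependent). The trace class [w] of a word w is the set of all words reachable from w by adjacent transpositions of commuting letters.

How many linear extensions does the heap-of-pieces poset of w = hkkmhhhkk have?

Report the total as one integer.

126

drop 0:h onto floor
drop 1:k onto floor
drop 2:k onto {1:k}
drop 3:m onto {0:h}
drop 4:h onto {3:m}
drop 5:h onto {4:h}
drop 6:h onto {5:h}
drop 7:k onto {2:k}
drop 8:k onto {7:k}
ground layer = {0:h, 1:k}
drop-orders for the pieces not yet dropped (sum over which currently-grounded one goes next):
  1 to go: {6} 1  {8} 1
  2 to go: {5,6} 1  {6,8} 2  {7,8} 1
  3 to go: {2,7,8} 1  {4,5,6} 1  {5,6,8} 3  {6,7,8} 3
  4 to go: {1,2,7,8} 1  {2,6,7,8} 4  {3,4,5,6} 1  {4,5,6,8} 4  {5,6,7,8} 6
  5 to go: {0,3,4,5,6} 1  {1,2,6,7,8} 5  {2,5,6,7,8} 10  {3,4,5,6,8} 5  {4,5,6,7,8} 10
  6 to go: {0,3,4,5,6,8} 6  {1,2,5,6,7,8} 15  {2,4,5,6,7,8} 20  {3,4,5,6,7,8} 15
  7 to go: {0,3,4,5,6,7,8} 21  {1,2,4,5,6,7,8} 35  {2,3,4,5,6,7,8} 35
  if 0:h drops first: 70 orders
  if 1:k drops first: 56 orders
heap linearizations: 126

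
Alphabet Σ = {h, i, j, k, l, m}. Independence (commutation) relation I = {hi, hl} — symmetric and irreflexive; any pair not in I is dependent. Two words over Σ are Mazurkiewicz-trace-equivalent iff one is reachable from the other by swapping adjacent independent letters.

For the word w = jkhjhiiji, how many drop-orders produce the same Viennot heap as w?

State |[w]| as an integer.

3

0(j) covers ∅
1(k) covers 0:j
2(h) covers 1:k
3(j) covers 2:h
4(h) covers 3:j
5(i) covers 3:j
6(i) covers 5:i
7(j) covers 4:h, 6:i
8(i) covers 7:j
floor of heap: 0:j
completions by unplaced set U, small U first (add the entries for U minus each lowest piece of U):
  |U|=1: {8}:1
  |U|=2: {7,8}:1
  |U|=3: {4,7,8}:1  {6,7,8}:1
  |U|=4: {4,6,7,8}:2  {5,6,7,8}:1
  |U|=5: {4,5,6,7,8}:3
  |U|=6: {3,4,5,6,7,8}:3
  |U|=7: {2,3,4,5,6,7,8}:3
  start at 0(j): 3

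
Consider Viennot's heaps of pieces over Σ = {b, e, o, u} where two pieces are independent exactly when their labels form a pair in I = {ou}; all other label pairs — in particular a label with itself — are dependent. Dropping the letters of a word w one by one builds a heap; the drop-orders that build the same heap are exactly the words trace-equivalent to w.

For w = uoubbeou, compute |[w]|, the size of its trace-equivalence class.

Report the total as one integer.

6

drop 0:u onto floor
drop 1:o onto floor
drop 2:u onto {0:u}
drop 3:b onto {1:o, 2:u}
drop 4:b onto {3:b}
drop 5:e onto {4:b}
drop 6:o onto {5:e}
drop 7:u onto {5:e}
ground layer = {0:u, 1:o}
drop-orders for the pieces not yet dropped (sum over which currently-grounded one goes next):
  1 to go: {6} 1  {7} 1
  2 to go: {6,7} 2
  3 to go: {5,6,7} 2
  4 to go: {4,5,6,7} 2
  5 to go: {3,4,5,6,7} 2
  6 to go: {1,3,4,5,6,7} 2  {2,3,4,5,6,7} 2
  if 0:u drops first: 4 orders
  if 1:o drops first: 2 orders
heap linearizations: 6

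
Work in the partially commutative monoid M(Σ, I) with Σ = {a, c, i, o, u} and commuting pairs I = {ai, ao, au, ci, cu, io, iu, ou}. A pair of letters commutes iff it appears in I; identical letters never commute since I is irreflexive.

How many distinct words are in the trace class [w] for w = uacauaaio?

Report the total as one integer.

1008

#0=u has no predecessor
#1=a has no predecessor
#2=c depends on [1:a]
#3=a depends on [2:c]
#4=u depends on [0:u]
#5=a depends on [3:a]
#6=a depends on [5:a]
#7=i has no predecessor
#8=o depends on [2:c]
sources: [0:u, 1:a, 7:i]
N(rest) = Σ N(rest − s) over sources s of rest; N(one piece) = 1:
  size 1 → [4]=1  [6]=1  [7]=1  [8]=1
  size 2 → [0,4]=1  [4,6]=2  [4,7]=2  [4,8]=2  [5,6]=1  [6,7]=2  [6,8]=2  [7,8]=2
  size 3 → [0,4,6]=3  [0,4,7]=3  [0,4,8]=3  [3,5,6]=1  [4,5,6]=3  [4,6,7]=6  [4,6,8]=6  [4,7,8]=6  [5,6,7]=3  [5,6,8]=3  [6,7,8]=6
  size 4 → [0,4,5,6]=6  [0,4,6,7]=12  [0,4,6,8]=12  [0,4,7,8]=12  [3,4,5,6]=4  [3,5,6,7]=4  [3,5,6,8]=4  [4,5,6,7]=12  [4,5,6,8]=12  [4,6,7,8]=24  [5,6,7,8]=12
  size 5 → [0,3,4,5,6]=10  [0,4,5,6,7]=30  [0,4,5,6,8]=30  [0,4,6,7,8]=60  [2,3,5,6,8]=4  [3,4,5,6,7]=20  [3,4,5,6,8]=20  [3,5,6,7,8]=20  [4,5,6,7,8]=60
  size 6 → [0,3,4,5,6,7]=60  [0,3,4,5,6,8]=60  [0,4,5,6,7,8]=180  [1,2,3,5,6,8]=4  [2,3,4,5,6,8]=24  [2,3,5,6,7,8]=24  [3,4,5,6,7,8]=120
  size 7 → [0,2,3,4,5,6,8]=84  [0,3,4,5,6,7,8]=420  [1,2,3,4,5,6,8]=28  [1,2,3,5,6,7,8]=28  [2,3,4,5,6,7,8]=168
  first=0(u) contributes 224
  first=1(a) contributes 672
  first=7(i) contributes 112
|[w]| = 1008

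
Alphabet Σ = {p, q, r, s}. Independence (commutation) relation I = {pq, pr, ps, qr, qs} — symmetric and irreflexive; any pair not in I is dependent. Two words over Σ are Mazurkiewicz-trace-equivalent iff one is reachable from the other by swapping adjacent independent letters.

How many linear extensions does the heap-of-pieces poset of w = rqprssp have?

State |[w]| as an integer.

105

0(r) covers ∅
1(q) covers ∅
2(p) covers ∅
3(r) covers 0:r
4(s) covers 3:r
5(s) covers 4:s
6(p) covers 2:p
floor of heap: 0:r, 1:q, 2:p
completions by unplaced set U, small U first (add the entries for U minus each lowest piece of U):
  |U|=1: {1}:1  {5}:1  {6}:1
  |U|=2: {1,5}:2  {1,6}:2  {2,6}:1  {4,5}:1  {5,6}:2
  |U|=3: {1,2,6}:3  {1,4,5}:3  {1,5,6}:6  {2,5,6}:3  {3,4,5}:1  {4,5,6}:3
  |U|=4: {0,3,4,5}:1  {1,2,5,6}:12  {1,3,4,5}:4  {1,4,5,6}:12  {2,4,5,6}:6  {3,4,5,6}:4
  |U|=5: {0,1,3,4,5}:5  {0,3,4,5,6}:5  {1,2,4,5,6}:30  {1,3,4,5,6}:20  {2,3,4,5,6}:10
  start at 0(r): 60
  start at 1(q): 15
  start at 2(p): 30
sum over floor = 105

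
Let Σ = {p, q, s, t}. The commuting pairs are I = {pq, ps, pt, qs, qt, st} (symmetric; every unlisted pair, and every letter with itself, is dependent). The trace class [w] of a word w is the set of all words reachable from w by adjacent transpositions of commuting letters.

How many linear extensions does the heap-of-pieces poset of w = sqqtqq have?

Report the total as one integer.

piece 0:s — minimal
piece 1:q — minimal
piece 2:q rests on {1:q}
piece 3:t — minimal
piece 4:q rests on {2:q}
piece 5:q rests on {4:q}
minimal pieces: {0:s, 1:q, 3:t}
ways to finish when only these pieces remain (= sum over removing one remaining piece with nothing left below it):
  1 left: {0}→1  {3}→1  {5}→1
  2 left: {0,3}→2  {0,5}→2  {3,5}→2  {4,5}→1
  3 left: {0,3,5}→6  {0,4,5}→3  {2,4,5}→1  {3,4,5}→3
  4 left: {0,2,4,5}→4  {0,3,4,5}→12  {1,2,4,5}→1  {2,3,4,5}→4
  placing 0:s first → 5 extensions
  placing 1:q first → 20 extensions
  placing 3:t first → 5 extensions
total linear extensions = 30

30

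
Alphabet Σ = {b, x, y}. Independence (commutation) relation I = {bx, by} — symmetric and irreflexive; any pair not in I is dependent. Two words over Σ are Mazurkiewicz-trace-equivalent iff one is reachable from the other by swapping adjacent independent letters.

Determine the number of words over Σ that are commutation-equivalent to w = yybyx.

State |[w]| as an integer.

drop 0:y onto floor
drop 1:y onto {0:y}
drop 2:b onto floor
drop 3:y onto {1:y}
drop 4:x onto {3:y}
ground layer = {0:y, 2:b}
drop-orders for the pieces not yet dropped (sum over which currently-grounded one goes next):
  1 to go: {2} 1  {4} 1
  2 to go: {2,4} 2  {3,4} 1
  3 to go: {1,3,4} 1  {2,3,4} 3
  if 0:y drops first: 4 orders
  if 2:b drops first: 1 orders
heap linearizations: 5

5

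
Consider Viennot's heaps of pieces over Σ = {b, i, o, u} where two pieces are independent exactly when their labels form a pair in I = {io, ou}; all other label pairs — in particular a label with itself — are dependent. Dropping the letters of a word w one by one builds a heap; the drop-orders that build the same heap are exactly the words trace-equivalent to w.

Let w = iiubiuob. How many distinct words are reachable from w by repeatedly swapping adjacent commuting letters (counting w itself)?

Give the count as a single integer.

3

drop 0:i onto floor
drop 1:i onto {0:i}
drop 2:u onto {1:i}
drop 3:b onto {2:u}
drop 4:i onto {3:b}
drop 5:u onto {4:i}
drop 6:o onto {3:b}
drop 7:b onto {5:u, 6:o}
ground layer = {0:i}
drop-orders for the pieces not yet dropped (sum over which currently-grounded one goes next):
  1 to go: {7} 1
  2 to go: {5,7} 1  {6,7} 1
  3 to go: {4,5,7} 1  {5,6,7} 2
  4 to go: {4,5,6,7} 3
  5 to go: {3,4,5,6,7} 3
  6 to go: {2,3,4,5,6,7} 3
  if 0:i drops first: 3 orders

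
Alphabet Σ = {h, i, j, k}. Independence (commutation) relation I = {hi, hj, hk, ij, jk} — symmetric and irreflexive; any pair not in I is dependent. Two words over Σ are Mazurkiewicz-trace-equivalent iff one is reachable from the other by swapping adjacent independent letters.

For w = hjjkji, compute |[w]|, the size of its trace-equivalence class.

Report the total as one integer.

60

piece 0:h — minimal
piece 1:j — minimal
piece 2:j rests on {1:j}
piece 3:k — minimal
piece 4:j rests on {2:j}
piece 5:i rests on {3:k}
minimal pieces: {0:h, 1:j, 3:k}
ways to finish when only these pieces remain (= sum over removing one remaining piece with nothing left below it):
  1 left: {0}→1  {4}→1  {5}→1
  2 left: {0,4}→2  {0,5}→2  {2,4}→1  {3,5}→1  {4,5}→2
  3 left: {0,2,4}→3  {0,3,5}→3  {0,4,5}→6  {1,2,4}→1  {2,4,5}→3  {3,4,5}→3
  4 left: {0,1,2,4}→4  {0,2,4,5}→12  {0,3,4,5}→12  {1,2,4,5}→4  {2,3,4,5}→6
  placing 0:h first → 10 extensions
  placing 1:j first → 30 extensions
  placing 3:k first → 20 extensions
total linear extensions = 60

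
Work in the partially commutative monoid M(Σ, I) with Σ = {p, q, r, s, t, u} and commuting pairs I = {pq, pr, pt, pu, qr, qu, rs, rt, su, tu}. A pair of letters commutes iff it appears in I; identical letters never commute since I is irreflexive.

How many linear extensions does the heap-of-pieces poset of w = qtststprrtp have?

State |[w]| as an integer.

drop 0:q onto floor
drop 1:t onto {0:q}
drop 2:s onto {1:t}
drop 3:t onto {2:s}
drop 4:s onto {3:t}
drop 5:t onto {4:s}
drop 6:p onto {4:s}
drop 7:r onto floor
drop 8:r onto {7:r}
drop 9:t onto {5:t}
drop 10:p onto {6:p}
ground layer = {0:q, 7:r}
drop-orders for the pieces not yet dropped (sum over which currently-grounded one goes next):
  1 to go: {8} 1  {9} 1  {10} 1
  2 to go: {5,9} 1  {6,10} 1  {7,8} 1  {8,9} 2  {8,10} 2  {9,10} 2
  3 to go: {5,8,9} 3  {5,9,10} 3  {6,8,10} 3  {6,9,10} 3  {7,8,9} 3  {7,8,10} 3  {8,9,10} 6
  4 to go: {5,6,9,10} 6  {5,7,8,9} 6  {5,8,9,10} 12  {6,7,8,10} 6  {6,8,9,10} 12  {7,8,9,10} 12
  5 to go: {4,5,6,9,10} 6  {5,6,8,9,10} 30  {5,7,8,9,10} 30  {6,7,8,9,10} 30
  6 to go: {3,4,5,6,9,10} 6  {4,5,6,8,9,10} 36  {5,6,7,8,9,10} 90
  7 to go: {2,3,4,5,6,9,10} 6  {3,4,5,6,8,9,10} 42  {4,5,6,7,8,9,10} 126
  8 to go: {1,2,3,4,5,6,9,10} 6  {2,3,4,5,6,8,9,10} 48  {3,4,5,6,7,8,9,10} 168
  9 to go: {0,1,2,3,4,5,6,9,10} 6  {1,2,3,4,5,6,8,9,10} 54  {2,3,4,5,6,7,8,9,10} 216
  if 0:q drops first: 270 orders
  if 7:r drops first: 60 orders
heap linearizations: 330

330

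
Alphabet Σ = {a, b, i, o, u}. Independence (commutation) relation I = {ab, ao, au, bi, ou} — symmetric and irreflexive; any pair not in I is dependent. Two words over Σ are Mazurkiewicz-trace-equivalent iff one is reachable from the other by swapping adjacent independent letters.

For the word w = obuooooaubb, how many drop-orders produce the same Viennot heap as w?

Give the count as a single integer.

165

#0=o has no predecessor
#1=b depends on [0:o]
#2=u depends on [1:b]
#3=o depends on [1:b]
#4=o depends on [3:o]
#5=o depends on [4:o]
#6=o depends on [5:o]
#7=a has no predecessor
#8=u depends on [2:u]
#9=b depends on [6:o, 8:u]
#10=b depends on [9:b]
sources: [0:o, 7:a]
N(rest) = Σ N(rest − s) over sources s of rest; N(one piece) = 1:
  size 1 → [7]=1  [10]=1
  size 2 → [7,10]=2  [9,10]=1
  size 3 → [6,9,10]=1  [7,9,10]=3  [8,9,10]=1
  size 4 → [2,8,9,10]=1  [5,6,9,10]=1  [6,7,9,10]=4  [6,8,9,10]=2  [7,8,9,10]=4
  size 5 → [2,6,8,9,10]=3  [2,7,8,9,10]=5  [4,5,6,9,10]=1  [5,6,7,9,10]=5  [5,6,8,9,10]=3  [6,7,8,9,10]=10
  size 6 → [2,5,6,8,9,10]=6  [2,6,7,8,9,10]=18  [3,4,5,6,9,10]=1  [4,5,6,7,9,10]=6  [4,5,6,8,9,10]=4  [5,6,7,8,9,10]=18
  size 7 → [2,4,5,6,8,9,10]=10  [2,5,6,7,8,9,10]=42  [3,4,5,6,7,9,10]=7  [3,4,5,6,8,9,10]=5  [4,5,6,7,8,9,10]=28
  size 8 → [2,3,4,5,6,8,9,10]=15  [2,4,5,6,7,8,9,10]=80  [3,4,5,6,7,8,9,10]=40
  size 9 → [1,2,3,4,5,6,8,9,10]=15  [2,3,4,5,6,7,8,9,10]=135
  first=0(o) contributes 150
  first=7(a) contributes 15
|[w]| = 165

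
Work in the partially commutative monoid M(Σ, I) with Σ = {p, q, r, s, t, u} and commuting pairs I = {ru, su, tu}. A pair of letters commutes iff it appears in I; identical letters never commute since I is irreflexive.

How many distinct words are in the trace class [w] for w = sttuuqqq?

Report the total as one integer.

10

#0=s has no predecessor
#1=t depends on [0:s]
#2=t depends on [1:t]
#3=u has no predecessor
#4=u depends on [3:u]
#5=q depends on [2:t, 4:u]
#6=q depends on [5:q]
#7=q depends on [6:q]
sources: [0:s, 3:u]
N(rest) = Σ N(rest − s) over sources s of rest; N(one piece) = 1:
  size 1 → [7]=1
  size 2 → [6,7]=1
  size 3 → [5,6,7]=1
  size 4 → [2,5,6,7]=1  [4,5,6,7]=1
  size 5 → [1,2,5,6,7]=1  [2,4,5,6,7]=2  [3,4,5,6,7]=1
  size 6 → [0,1,2,5,6,7]=1  [1,2,4,5,6,7]=3  [2,3,4,5,6,7]=3
  first=0(s) contributes 6
  first=3(u) contributes 4
|[w]| = 10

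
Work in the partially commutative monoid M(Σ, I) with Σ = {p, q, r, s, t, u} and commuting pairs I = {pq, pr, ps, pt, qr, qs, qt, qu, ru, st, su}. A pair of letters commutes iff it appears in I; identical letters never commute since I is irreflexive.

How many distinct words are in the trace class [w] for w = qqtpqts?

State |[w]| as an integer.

420

#0=q has no predecessor
#1=q depends on [0:q]
#2=t has no predecessor
#3=p has no predecessor
#4=q depends on [1:q]
#5=t depends on [2:t]
#6=s has no predecessor
sources: [0:q, 2:t, 3:p, 6:s]
N(rest) = Σ N(rest − s) over sources s of rest; N(one piece) = 1:
  size 1 → [3]=1  [4]=1  [5]=1  [6]=1
  size 2 → [1,4]=1  [2,5]=1  [3,4]=2  [3,5]=2  [3,6]=2  [4,5]=2  [4,6]=2  [5,6]=2
  size 3 → [0,1,4]=1  [1,3,4]=3  [1,4,5]=3  [1,4,6]=3  [2,3,5]=3  [2,4,5]=3  [2,5,6]=3  [3,4,5]=6  [3,4,6]=6  [3,5,6]=6  [4,5,6]=6
  size 4 → [0,1,3,4]=4  [0,1,4,5]=4  [0,1,4,6]=4  [1,2,4,5]=6  [1,3,4,5]=12  [1,3,4,6]=12  [1,4,5,6]=12  [2,3,4,5]=12  [2,3,5,6]=12  [2,4,5,6]=12  [3,4,5,6]=24
  size 5 → [0,1,2,4,5]=10  [0,1,3,4,5]=20  [0,1,3,4,6]=20  [0,1,4,5,6]=20  [1,2,3,4,5]=30  [1,2,4,5,6]=30  [1,3,4,5,6]=60  [2,3,4,5,6]=60
  first=0(q) contributes 180
  first=2(t) contributes 120
  first=3(p) contributes 60
  first=6(s) contributes 60
|[w]| = 420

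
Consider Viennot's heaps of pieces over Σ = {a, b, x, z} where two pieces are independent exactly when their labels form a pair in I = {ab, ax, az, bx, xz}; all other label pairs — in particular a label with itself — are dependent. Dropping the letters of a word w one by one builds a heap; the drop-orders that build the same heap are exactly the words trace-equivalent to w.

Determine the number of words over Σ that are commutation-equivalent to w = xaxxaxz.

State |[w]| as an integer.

105

0(x) covers ∅
1(a) covers ∅
2(x) covers 0:x
3(x) covers 2:x
4(a) covers 1:a
5(x) covers 3:x
6(z) covers ∅
floor of heap: 0:x, 1:a, 6:z
completions by unplaced set U, small U first (add the entries for U minus each lowest piece of U):
  |U|=1: {4}:1  {5}:1  {6}:1
  |U|=2: {1,4}:1  {3,5}:1  {4,5}:2  {4,6}:2  {5,6}:2
  |U|=3: {1,4,5}:3  {1,4,6}:3  {2,3,5}:1  {3,4,5}:3  {3,5,6}:3  {4,5,6}:6
  |U|=4: {0,2,3,5}:1  {1,3,4,5}:6  {1,4,5,6}:12  {2,3,4,5}:4  {2,3,5,6}:4  {3,4,5,6}:12
  |U|=5: {0,2,3,4,5}:5  {0,2,3,5,6}:5  {1,2,3,4,5}:10  {1,3,4,5,6}:30  {2,3,4,5,6}:20
  start at 0(x): 60
  start at 1(a): 30
  start at 6(z): 15
sum over floor = 105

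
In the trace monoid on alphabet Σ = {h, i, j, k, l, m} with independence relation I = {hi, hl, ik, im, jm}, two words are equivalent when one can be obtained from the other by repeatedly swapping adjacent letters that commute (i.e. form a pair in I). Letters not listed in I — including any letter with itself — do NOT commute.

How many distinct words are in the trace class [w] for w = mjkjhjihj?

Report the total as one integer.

4

#0=m has no predecessor
#1=j has no predecessor
#2=k depends on [0:m, 1:j]
#3=j depends on [2:k]
#4=h depends on [3:j]
#5=j depends on [4:h]
#6=i depends on [5:j]
#7=h depends on [5:j]
#8=j depends on [6:i, 7:h]
sources: [0:m, 1:j]
N(rest) = Σ N(rest − s) over sources s of rest; N(one piece) = 1:
  size 1 → [8]=1
  size 2 → [6,8]=1  [7,8]=1
  size 3 → [6,7,8]=2
  size 4 → [5,6,7,8]=2
  size 5 → [4,5,6,7,8]=2
  size 6 → [3,4,5,6,7,8]=2
  size 7 → [2,3,4,5,6,7,8]=2
  first=0(m) contributes 2
  first=1(j) contributes 2
|[w]| = 4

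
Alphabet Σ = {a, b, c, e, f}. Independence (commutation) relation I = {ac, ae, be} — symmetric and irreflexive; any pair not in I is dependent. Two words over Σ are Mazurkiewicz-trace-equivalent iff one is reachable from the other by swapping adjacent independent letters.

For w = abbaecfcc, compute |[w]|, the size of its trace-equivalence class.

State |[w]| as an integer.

9

0(a) covers ∅
1(b) covers 0:a
2(b) covers 1:b
3(a) covers 2:b
4(e) covers ∅
5(c) covers 2:b, 4:e
6(f) covers 3:a, 5:c
7(c) covers 6:f
8(c) covers 7:c
floor of heap: 0:a, 4:e
completions by unplaced set U, small U first (add the entries for U minus each lowest piece of U):
  |U|=1: {8}:1
  |U|=2: {7,8}:1
  |U|=3: {6,7,8}:1
  |U|=4: {3,6,7,8}:1  {5,6,7,8}:1
  |U|=5: {3,5,6,7,8}:2  {4,5,6,7,8}:1
  |U|=6: {2,3,5,6,7,8}:2  {3,4,5,6,7,8}:3
  |U|=7: {1,2,3,5,6,7,8}:2  {2,3,4,5,6,7,8}:5
  start at 0(a): 7
  start at 4(e): 2
sum over floor = 9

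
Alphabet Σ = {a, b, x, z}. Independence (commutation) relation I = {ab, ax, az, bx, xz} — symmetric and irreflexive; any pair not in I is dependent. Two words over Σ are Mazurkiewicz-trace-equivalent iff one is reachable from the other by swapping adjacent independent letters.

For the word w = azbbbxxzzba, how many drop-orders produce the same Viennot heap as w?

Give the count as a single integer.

drop 0:a onto floor
drop 1:z onto floor
drop 2:b onto {1:z}
drop 3:b onto {2:b}
drop 4:b onto {3:b}
drop 5:x onto floor
drop 6:x onto {5:x}
drop 7:z onto {4:b}
drop 8:z onto {7:z}
drop 9:b onto {8:z}
drop 10:a onto {0:a}
ground layer = {0:a, 1:z, 5:x}
drop-orders for the pieces not yet dropped (sum over which currently-grounded one goes next):
  1 to go: {6} 1  {9} 1  {10} 1
  2 to go: {0,10} 1  {5,6} 1  {6,9} 2  {6,10} 2  {8,9} 1  {9,10} 2
  3 to go: {0,6,10} 3  {0,9,10} 3  {5,6,9} 3  {5,6,10} 3  {6,8,9} 3  {6,9,10} 6  {7,8,9} 1  {8,9,10} 3
  4 to go: {0,5,6,10} 6  {0,6,9,10} 12  {0,8,9,10} 6  {4,7,8,9} 1  {5,6,8,9} 6  {5,6,9,10} 12  {6,7,8,9} 4  {6,8,9,10} 12  {7,8,9,10} 4
  5 to go: {0,5,6,9,10} 30  {0,6,8,9,10} 30  {0,7,8,9,10} 10  {3,4,7,8,9} 1  {4,6,7,8,9} 5  {4,7,8,9,10} 5  {5,6,7,8,9} 10  {5,6,8,9,10} 30  {6,7,8,9,10} 20
  6 to go: {0,4,7,8,9,10} 15  {0,5,6,8,9,10} 90  {0,6,7,8,9,10} 60  {2,3,4,7,8,9} 1  {3,4,6,7,8,9} 6  {3,4,7,8,9,10} 6  {4,5,6,7,8,9} 15  {4,6,7,8,9,10} 30  {5,6,7,8,9,10} 60
  7 to go: {0,3,4,7,8,9,10} 21  {0,4,6,7,8,9,10} 105  {0,5,6,7,8,9,10} 210  {1,2,3,4,7,8,9} 1  {2,3,4,6,7,8,9} 7  {2,3,4,7,8,9,10} 7  {3,4,5,6,7,8,9} 21  {3,4,6,7,8,9,10} 42  {4,5,6,7,8,9,10} 105
  8 to go: {0,2,3,4,7,8,9,10} 28  {0,3,4,6,7,8,9,10} 168  {0,4,5,6,7,8,9,10} 420  {1,2,3,4,6,7,8,9} 8  {1,2,3,4,7,8,9,10} 8  {2,3,4,5,6,7,8,9} 28  {2,3,4,6,7,8,9,10} 56  {3,4,5,6,7,8,9,10} 168
  9 to go: {0,1,2,3,4,7,8,9,10} 36  {0,2,3,4,6,7,8,9,10} 252  {0,3,4,5,6,7,8,9,10} 756  {1,2,3,4,5,6,7,8,9} 36  {1,2,3,4,6,7,8,9,10} 72  {2,3,4,5,6,7,8,9,10} 252
  if 0:a drops first: 360 orders
  if 1:z drops first: 1260 orders
  if 5:x drops first: 360 orders
heap linearizations: 1980

1980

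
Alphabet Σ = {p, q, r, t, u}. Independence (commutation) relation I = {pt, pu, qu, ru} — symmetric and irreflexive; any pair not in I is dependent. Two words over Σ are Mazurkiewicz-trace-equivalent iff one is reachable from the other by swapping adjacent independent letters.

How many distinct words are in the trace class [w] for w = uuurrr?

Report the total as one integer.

20

drop 0:u onto floor
drop 1:u onto {0:u}
drop 2:u onto {1:u}
drop 3:r onto floor
drop 4:r onto {3:r}
drop 5:r onto {4:r}
ground layer = {0:u, 3:r}
drop-orders for the pieces not yet dropped (sum over which currently-grounded one goes next):
  1 to go: {2} 1  {5} 1
  2 to go: {1,2} 1  {2,5} 2  {4,5} 1
  3 to go: {0,1,2} 1  {1,2,5} 3  {2,4,5} 3  {3,4,5} 1
  4 to go: {0,1,2,5} 4  {1,2,4,5} 6  {2,3,4,5} 4
  if 0:u drops first: 10 orders
  if 3:r drops first: 10 orders
heap linearizations: 20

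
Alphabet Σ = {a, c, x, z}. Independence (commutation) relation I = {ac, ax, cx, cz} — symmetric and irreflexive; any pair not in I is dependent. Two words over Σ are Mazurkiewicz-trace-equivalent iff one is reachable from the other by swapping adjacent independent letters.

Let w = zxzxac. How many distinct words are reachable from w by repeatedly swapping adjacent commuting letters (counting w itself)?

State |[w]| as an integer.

12

drop 0:z onto floor
drop 1:x onto {0:z}
drop 2:z onto {1:x}
drop 3:x onto {2:z}
drop 4:a onto {2:z}
drop 5:c onto floor
ground layer = {0:z, 5:c}
drop-orders for the pieces not yet dropped (sum over which currently-grounded one goes next):
  1 to go: {3} 1  {4} 1  {5} 1
  2 to go: {3,4} 2  {3,5} 2  {4,5} 2
  3 to go: {2,3,4} 2  {3,4,5} 6
  4 to go: {1,2,3,4} 2  {2,3,4,5} 8
  if 0:z drops first: 10 orders
  if 5:c drops first: 2 orders
heap linearizations: 12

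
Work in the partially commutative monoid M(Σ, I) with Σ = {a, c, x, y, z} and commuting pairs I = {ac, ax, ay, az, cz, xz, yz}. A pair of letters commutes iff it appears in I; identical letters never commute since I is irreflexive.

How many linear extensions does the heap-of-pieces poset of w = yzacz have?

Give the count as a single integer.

drop 0:y onto floor
drop 1:z onto floor
drop 2:a onto floor
drop 3:c onto {0:y}
drop 4:z onto {1:z}
ground layer = {0:y, 1:z, 2:a}
drop-orders for the pieces not yet dropped (sum over which currently-grounded one goes next):
  1 to go: {2} 1  {3} 1  {4} 1
  2 to go: {0,3} 1  {1,4} 1  {2,3} 2  {2,4} 2  {3,4} 2
  3 to go: {0,2,3} 3  {0,3,4} 3  {1,2,4} 3  {1,3,4} 3  {2,3,4} 6
  if 0:y drops first: 12 orders
  if 1:z drops first: 12 orders
  if 2:a drops first: 6 orders
heap linearizations: 30

30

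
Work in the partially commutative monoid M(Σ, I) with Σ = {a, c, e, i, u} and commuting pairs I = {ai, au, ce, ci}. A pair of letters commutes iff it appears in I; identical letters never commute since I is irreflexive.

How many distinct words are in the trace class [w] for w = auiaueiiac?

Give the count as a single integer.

#0=a has no predecessor
#1=u has no predecessor
#2=i depends on [1:u]
#3=a depends on [0:a]
#4=u depends on [2:i]
#5=e depends on [3:a, 4:u]
#6=i depends on [5:e]
#7=i depends on [6:i]
#8=a depends on [5:e]
#9=c depends on [8:a]
sources: [0:a, 1:u]
N(rest) = Σ N(rest − s) over sources s of rest; N(one piece) = 1:
  size 1 → [7]=1  [9]=1
  size 2 → [6,7]=1  [7,9]=2  [8,9]=1
  size 3 → [6,7,9]=3  [7,8,9]=3
  size 4 → [6,7,8,9]=6
  size 5 → [5,6,7,8,9]=6
  size 6 → [3,5,6,7,8,9]=6  [4,5,6,7,8,9]=6
  size 7 → [0,3,5,6,7,8,9]=6  [2,4,5,6,7,8,9]=6  [3,4,5,6,7,8,9]=12
  size 8 → [0,3,4,5,6,7,8,9]=18  [1,2,4,5,6,7,8,9]=6  [2,3,4,5,6,7,8,9]=18
  first=0(a) contributes 24
  first=1(u) contributes 36
|[w]| = 60

60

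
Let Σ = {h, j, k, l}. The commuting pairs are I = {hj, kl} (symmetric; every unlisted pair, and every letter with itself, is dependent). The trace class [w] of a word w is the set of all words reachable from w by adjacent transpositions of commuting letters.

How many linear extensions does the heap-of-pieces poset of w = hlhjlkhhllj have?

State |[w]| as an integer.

4

0(h) covers ∅
1(l) covers 0:h
2(h) covers 1:l
3(j) covers 1:l
4(l) covers 2:h, 3:j
5(k) covers 2:h, 3:j
6(h) covers 4:l, 5:k
7(h) covers 6:h
8(l) covers 7:h
9(l) covers 8:l
10(j) covers 9:l
floor of heap: 0:h
completions by unplaced set U, small U first (add the entries for U minus each lowest piece of U):
  |U|=1: {10}:1
  |U|=2: {9,10}:1
  |U|=3: {8,9,10}:1
  |U|=4: {7,8,9,10}:1
  |U|=5: {6,7,8,9,10}:1
  |U|=6: {4,6,7,8,9,10}:1  {5,6,7,8,9,10}:1
  |U|=7: {4,5,6,7,8,9,10}:2
  |U|=8: {2,4,5,6,7,8,9,10}:2  {3,4,5,6,7,8,9,10}:2
  |U|=9: {2,3,4,5,6,7,8,9,10}:4
  start at 0(h): 4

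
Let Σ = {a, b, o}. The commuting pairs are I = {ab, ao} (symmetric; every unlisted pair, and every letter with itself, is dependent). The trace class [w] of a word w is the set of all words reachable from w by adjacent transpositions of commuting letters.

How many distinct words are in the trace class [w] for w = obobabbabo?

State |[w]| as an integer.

45

0(o) covers ∅
1(b) covers 0:o
2(o) covers 1:b
3(b) covers 2:o
4(a) covers ∅
5(b) covers 3:b
6(b) covers 5:b
7(a) covers 4:a
8(b) covers 6:b
9(o) covers 8:b
floor of heap: 0:o, 4:a
completions by unplaced set U, small U first (add the entries for U minus each lowest piece of U):
  |U|=1: {7}:1  {9}:1
  |U|=2: {4,7}:1  {7,9}:2  {8,9}:1
  |U|=3: {4,7,9}:3  {6,8,9}:1  {7,8,9}:3
  |U|=4: {4,7,8,9}:6  {5,6,8,9}:1  {6,7,8,9}:4
  |U|=5: {3,5,6,8,9}:1  {4,6,7,8,9}:10  {5,6,7,8,9}:5
  |U|=6: {2,3,5,6,8,9}:1  {3,5,6,7,8,9}:6  {4,5,6,7,8,9}:15
  |U|=7: {1,2,3,5,6,8,9}:1  {2,3,5,6,7,8,9}:7  {3,4,5,6,7,8,9}:21
  |U|=8: {0,1,2,3,5,6,8,9}:1  {1,2,3,5,6,7,8,9}:8  {2,3,4,5,6,7,8,9}:28
  start at 0(o): 36
  start at 4(a): 9
sum over floor = 45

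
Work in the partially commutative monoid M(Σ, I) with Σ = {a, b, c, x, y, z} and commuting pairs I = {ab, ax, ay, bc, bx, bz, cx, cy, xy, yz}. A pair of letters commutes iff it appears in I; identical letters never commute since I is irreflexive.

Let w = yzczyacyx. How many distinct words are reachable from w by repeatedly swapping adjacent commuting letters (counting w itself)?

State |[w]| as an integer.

#0=y has no predecessor
#1=z has no predecessor
#2=c depends on [1:z]
#3=z depends on [2:c]
#4=y depends on [0:y]
#5=a depends on [3:z]
#6=c depends on [5:a]
#7=y depends on [4:y]
#8=x depends on [3:z]
sources: [0:y, 1:z]
N(rest) = Σ N(rest − s) over sources s of rest; N(one piece) = 1:
  size 1 → [6]=1  [7]=1  [8]=1
  size 2 → [4,7]=1  [5,6]=1  [6,7]=2  [6,8]=2  [7,8]=2
  size 3 → [0,4,7]=1  [4,6,7]=3  [4,7,8]=3  [5,6,7]=3  [5,6,8]=3  [6,7,8]=6
  size 4 → [0,4,6,7]=4  [0,4,7,8]=4  [3,5,6,8]=3  [4,5,6,7]=6  [4,6,7,8]=12  [5,6,7,8]=12
  size 5 → [0,4,5,6,7]=10  [0,4,6,7,8]=20  [2,3,5,6,8]=3  [3,5,6,7,8]=15  [4,5,6,7,8]=30
  size 6 → [0,4,5,6,7,8]=60  [1,2,3,5,6,8]=3  [2,3,5,6,7,8]=18  [3,4,5,6,7,8]=45
  size 7 → [0,3,4,5,6,7,8]=105  [1,2,3,5,6,7,8]=21  [2,3,4,5,6,7,8]=63
  first=0(y) contributes 84
  first=1(z) contributes 168
|[w]| = 252

252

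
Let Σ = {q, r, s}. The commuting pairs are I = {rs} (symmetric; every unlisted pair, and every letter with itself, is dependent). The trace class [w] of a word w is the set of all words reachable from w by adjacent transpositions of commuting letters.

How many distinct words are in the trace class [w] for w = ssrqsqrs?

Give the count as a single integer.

6

0(s) covers ∅
1(s) covers 0:s
2(r) covers ∅
3(q) covers 1:s, 2:r
4(s) covers 3:q
5(q) covers 4:s
6(r) covers 5:q
7(s) covers 5:q
floor of heap: 0:s, 2:r
completions by unplaced set U, small U first (add the entries for U minus each lowest piece of U):
  |U|=1: {6}:1  {7}:1
  |U|=2: {6,7}:2
  |U|=3: {5,6,7}:2
  |U|=4: {4,5,6,7}:2
  |U|=5: {3,4,5,6,7}:2
  |U|=6: {1,3,4,5,6,7}:2  {2,3,4,5,6,7}:2
  start at 0(s): 4
  start at 2(r): 2
sum over floor = 6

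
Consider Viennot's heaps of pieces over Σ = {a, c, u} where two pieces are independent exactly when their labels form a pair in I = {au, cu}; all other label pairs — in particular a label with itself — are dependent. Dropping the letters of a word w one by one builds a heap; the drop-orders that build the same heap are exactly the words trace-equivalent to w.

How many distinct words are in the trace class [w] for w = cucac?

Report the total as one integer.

5

piece 0:c — minimal
piece 1:u — minimal
piece 2:c rests on {0:c}
piece 3:a rests on {2:c}
piece 4:c rests on {3:a}
minimal pieces: {0:c, 1:u}
ways to finish when only these pieces remain (= sum over removing one remaining piece with nothing left below it):
  1 left: {1}→1  {4}→1
  2 left: {1,4}→2  {3,4}→1
  3 left: {1,3,4}→3  {2,3,4}→1
  placing 0:c first → 4 extensions
  placing 1:u first → 1 extensions
total linear extensions = 5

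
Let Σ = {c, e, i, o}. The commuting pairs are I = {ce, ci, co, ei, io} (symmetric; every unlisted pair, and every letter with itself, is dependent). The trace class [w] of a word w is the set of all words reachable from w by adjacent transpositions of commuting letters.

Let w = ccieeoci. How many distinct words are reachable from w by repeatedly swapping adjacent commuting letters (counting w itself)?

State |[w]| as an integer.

drop 0:c onto floor
drop 1:c onto {0:c}
drop 2:i onto floor
drop 3:e onto floor
drop 4:e onto {3:e}
drop 5:o onto {4:e}
drop 6:c onto {1:c}
drop 7:i onto {2:i}
ground layer = {0:c, 2:i, 3:e}
drop-orders for the pieces not yet dropped (sum over which currently-grounded one goes next):
  1 to go: {5} 1  {6} 1  {7} 1
  2 to go: {1,6} 1  {2,7} 1  {4,5} 1  {5,6} 2  {5,7} 2  {6,7} 2
  3 to go: {0,1,6} 1  {1,5,6} 3  {1,6,7} 3  {2,5,7} 3  {2,6,7} 3  {3,4,5} 1  {4,5,6} 3  {4,5,7} 3  {5,6,7} 6
  4 to go: {0,1,5,6} 4  {0,1,6,7} 4  {1,2,6,7} 6  {1,4,5,6} 6  {1,5,6,7} 12  {2,4,5,7} 6  {2,5,6,7} 12  {3,4,5,6} 4  {3,4,5,7} 4  {4,5,6,7} 12
  5 to go: {0,1,2,6,7} 10  {0,1,4,5,6} 10  {0,1,5,6,7} 20  {1,2,5,6,7} 30  {1,3,4,5,6} 10  {1,4,5,6,7} 30  {2,3,4,5,7} 10  {2,4,5,6,7} 30  {3,4,5,6,7} 20
  6 to go: {0,1,2,5,6,7} 60  {0,1,3,4,5,6} 20  {0,1,4,5,6,7} 60  {1,2,4,5,6,7} 90  {1,3,4,5,6,7} 60  {2,3,4,5,6,7} 60
  if 0:c drops first: 210 orders
  if 2:i drops first: 140 orders
  if 3:e drops first: 210 orders
heap linearizations: 560

560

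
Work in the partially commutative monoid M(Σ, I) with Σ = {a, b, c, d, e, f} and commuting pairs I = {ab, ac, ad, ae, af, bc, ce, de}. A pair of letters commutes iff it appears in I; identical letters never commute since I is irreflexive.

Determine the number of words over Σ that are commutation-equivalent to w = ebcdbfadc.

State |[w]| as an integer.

0(e) covers ∅
1(b) covers 0:e
2(c) covers ∅
3(d) covers 1:b, 2:c
4(b) covers 3:d
5(f) covers 4:b
6(a) covers ∅
7(d) covers 5:f
8(c) covers 7:d
floor of heap: 0:e, 2:c, 6:a
completions by unplaced set U, small U first (add the entries for U minus each lowest piece of U):
  |U|=1: {6}:1  {8}:1
  |U|=2: {6,8}:2  {7,8}:1
  |U|=3: {5,7,8}:1  {6,7,8}:3
  |U|=4: {4,5,7,8}:1  {5,6,7,8}:4
  |U|=5: {3,4,5,7,8}:1  {4,5,6,7,8}:5
  |U|=6: {1,3,4,5,7,8}:1  {2,3,4,5,7,8}:1  {3,4,5,6,7,8}:6
  |U|=7: {0,1,3,4,5,7,8}:1  {1,2,3,4,5,7,8}:2  {1,3,4,5,6,7,8}:7  {2,3,4,5,6,7,8}:7
  start at 0(e): 16
  start at 2(c): 8
  start at 6(a): 3
sum over floor = 27

27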